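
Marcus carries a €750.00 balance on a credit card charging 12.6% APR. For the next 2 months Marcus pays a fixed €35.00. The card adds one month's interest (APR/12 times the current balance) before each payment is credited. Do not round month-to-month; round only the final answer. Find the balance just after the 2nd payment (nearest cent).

€695.47

Monthly rate r = 12.6%/12 = 1.05% = 0.0105.
Each month: B ← B·(1+r) − €35.00.
Month 1: interest €7.87; balance after payment €722.88.
Month 2: interest €7.59; balance after payment €695.47.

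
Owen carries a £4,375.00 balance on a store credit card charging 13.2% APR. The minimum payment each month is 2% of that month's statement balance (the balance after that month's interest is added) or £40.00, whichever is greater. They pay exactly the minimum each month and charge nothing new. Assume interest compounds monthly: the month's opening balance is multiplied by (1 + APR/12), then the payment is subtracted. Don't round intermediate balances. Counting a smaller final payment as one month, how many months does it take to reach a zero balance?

Monthly rate r = 13.2%/12 = 1.1% = 0.011.
While 2% of the post-interest balance exceeds £40.00, each month B ← (B·(1+r))·(1 − 0.02), i.e. B shrinks by the factor (1+r)·0.98 = 0.99078.
This holds for months 1–86. Entering month 87 the balance is £1,972.51; 2% of the post-interest balance is now below £40.00, so the flat £40.00 minimum applies from here.
From month 87 a fixed £40.00 at rate r clears £1,972.51 in 72 more payments. Total: 86 + 72 = 158 months.

158 months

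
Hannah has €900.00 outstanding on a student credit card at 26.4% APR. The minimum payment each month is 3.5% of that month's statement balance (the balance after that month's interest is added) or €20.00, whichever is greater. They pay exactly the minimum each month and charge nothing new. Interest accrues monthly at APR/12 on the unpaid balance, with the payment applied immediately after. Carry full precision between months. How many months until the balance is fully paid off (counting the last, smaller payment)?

79 months

Monthly rate r = 26.4%/12 = 2.2% = 0.022.
While 3.5% of the post-interest balance exceeds €20.00, each month B ← (B·(1+r))·(1 − 0.035), i.e. B shrinks by the factor (1+r)·0.965 = 0.98623.
This holds for months 1–35. Entering month 36 the balance is €553.96; 3.5% of the post-interest balance is now below €20.00, so the flat €20.00 minimum applies from here.
From month 36 a fixed €20.00 at rate r clears €553.96 in 44 more payments. Total: 35 + 44 = 79 months.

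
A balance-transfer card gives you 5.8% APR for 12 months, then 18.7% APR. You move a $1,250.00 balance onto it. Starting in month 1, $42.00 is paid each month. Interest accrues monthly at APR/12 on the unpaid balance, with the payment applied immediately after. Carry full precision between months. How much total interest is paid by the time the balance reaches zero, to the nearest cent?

Promo months 1–12 at r₀ = 5.8%/12 = 0.00483333; months 13+ at r₁ = 18.7%/12 = 0.0155833.
After month 12: iterate B ← B·(1+r₀) − $42.00 for 12 months → $806.84.
Then at r₁ with $42.00/mo: n₂ = −ln(1 − r₁·B/P)/ln(1+r₁) ≈ 23.01 → 24 more payments.
Total paid = 35·$42.00 + $0.31 = $1,470.31; interest = $1,470.31 − $1,250.00 = $220.31.

$220.31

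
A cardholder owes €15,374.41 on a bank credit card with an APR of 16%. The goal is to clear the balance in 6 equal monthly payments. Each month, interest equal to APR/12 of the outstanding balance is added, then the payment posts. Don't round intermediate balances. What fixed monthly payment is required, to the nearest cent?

€2,683.30

Monthly rate r = 16%/12 = 1.33333% = 0.0133333.
Level-payment amortization: P = B₀·r / (1 − (1+r)^(−n)) = 15374.41·0.0133333 / (1 − 1.01333^(−6)).
Denominator 1 − (1+r)^(−6) = 0.0763955288.
P = 204.992 / 0.0763955288 ≈ 2683.30.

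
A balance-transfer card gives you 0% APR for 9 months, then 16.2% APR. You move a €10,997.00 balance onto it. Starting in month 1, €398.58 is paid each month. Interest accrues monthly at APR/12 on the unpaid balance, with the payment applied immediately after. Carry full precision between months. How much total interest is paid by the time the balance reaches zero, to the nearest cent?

€1,180.25

Promo months 1–9 at r₀ = 0%/12 = 0; months 10+ at r₁ = 16.2%/12 = 0.0135.
After month 9 (no interest yet): B = €10,997.00 − 9·€398.58 = €7,409.78.
Then at r₁ with €398.58/mo: n₂ = −ln(1 − r₁·B/P)/ln(1+r₁) ≈ 21.55 → 22 more payments.
Total paid = 30·€398.58 + €219.85 = €12,177.25; interest = €12,177.25 − €10,997.00 = €1,180.25.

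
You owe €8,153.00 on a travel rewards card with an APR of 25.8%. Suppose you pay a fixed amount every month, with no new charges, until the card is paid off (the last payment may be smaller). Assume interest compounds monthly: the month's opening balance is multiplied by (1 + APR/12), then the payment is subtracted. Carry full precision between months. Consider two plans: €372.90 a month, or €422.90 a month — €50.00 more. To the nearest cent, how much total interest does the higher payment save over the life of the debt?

€490.04

Monthly rate r = 25.8%/12 = 2.15% = 0.0215.
At €372.90/mo: n = ⌈−ln(1 − rB₀/P)/ln(1+r)⌉ = 30 payments (last €318.15); total interest = total paid − €8,153.00 = €2,979.25.
At €422.90/mo: 26 payments (last €69.71); total interest €2,489.21.
Interest saved = €2,979.25 − €2,489.21 = €490.04.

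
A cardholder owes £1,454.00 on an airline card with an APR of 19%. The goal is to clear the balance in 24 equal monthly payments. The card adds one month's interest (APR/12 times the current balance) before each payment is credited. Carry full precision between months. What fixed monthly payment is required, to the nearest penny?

£73.29

Monthly rate r = 19%/12 = 1.58333% = 0.0158333.
Level-payment amortization: P = B₀·r / (1 − (1+r)^(−n)) = 1454.00·0.0158333 / (1 − 1.01583^(−24)).
Denominator 1 − (1+r)^(−24) = 0.314099736.
P = 23.0217 / 0.314099736 ≈ 73.29.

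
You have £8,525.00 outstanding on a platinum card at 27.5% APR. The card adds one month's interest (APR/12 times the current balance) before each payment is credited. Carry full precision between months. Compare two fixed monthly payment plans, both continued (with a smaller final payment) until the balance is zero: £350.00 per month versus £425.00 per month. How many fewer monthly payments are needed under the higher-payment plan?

Monthly rate r = 27.5%/12 = 2.29167% = 0.0229167.
At £350.00/mo: n = ⌈−ln(1 − rB₀/P)/ln(1+r)⌉ = 37 payments (last £18.33); total interest = total paid − £8,525.00 = £4,093.33.
At £425.00/mo: 28 payments (last £72.51); total interest £3,022.51.
Payments saved = 37 − 28 = 9.

9 fewer payments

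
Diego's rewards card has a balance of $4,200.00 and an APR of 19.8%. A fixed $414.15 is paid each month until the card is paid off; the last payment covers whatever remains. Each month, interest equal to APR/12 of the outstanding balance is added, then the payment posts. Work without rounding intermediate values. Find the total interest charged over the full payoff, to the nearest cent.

$434.62

Monthly rate r = 19.8%/12 = 1.65% = 0.0165.
Payoff takes n = ⌈−ln(1 − rB₀/P)/ln(1+r)⌉ = ⌈11.189⌉ = 12 payments; the last is $78.97.
Total paid = 11·$414.15 + $78.97 = $4,634.62.
Total interest = total paid − principal = $4,634.62 − $4,200.00 = $434.62.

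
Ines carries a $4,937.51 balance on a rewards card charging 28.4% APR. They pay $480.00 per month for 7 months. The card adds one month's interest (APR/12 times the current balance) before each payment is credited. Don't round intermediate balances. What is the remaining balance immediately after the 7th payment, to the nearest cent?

$2,207.72

Monthly rate r = 28.4%/12 = 2.36667% = 0.0236667.
Each month: B ← B·(1+r) − $480.00.
Month 1: interest $116.85; balance after payment $4,574.36.
Month 2: interest $108.26; balance after payment $4,202.62.
Month 3: interest $99.46; balance after payment $3,822.09.
Month 4: interest $90.46; balance after payment $3,432.54.
Month 5: interest $81.24; balance after payment $3,033.78.
Month 6: interest $71.80; balance after payment $2,625.58.
Month 7: interest $62.14; balance after payment $2,207.72.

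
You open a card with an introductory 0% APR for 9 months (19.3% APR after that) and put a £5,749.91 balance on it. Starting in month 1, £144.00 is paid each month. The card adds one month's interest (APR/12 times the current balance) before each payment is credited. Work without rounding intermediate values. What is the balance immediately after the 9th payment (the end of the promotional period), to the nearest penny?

£4,453.91

Promo months 1–9 at r₀ = 0%/12 = 0; months 10+ at r₁ = 19.3%/12 = 0.0160833.
After month 9 (no interest yet): B = £5,749.91 − 9·£144.00 = £4,453.91.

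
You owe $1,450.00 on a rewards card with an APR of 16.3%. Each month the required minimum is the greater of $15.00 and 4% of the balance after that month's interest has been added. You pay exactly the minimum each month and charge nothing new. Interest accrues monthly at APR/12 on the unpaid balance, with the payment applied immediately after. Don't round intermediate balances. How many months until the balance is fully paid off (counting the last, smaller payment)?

Monthly rate r = 16.3%/12 = 1.35833% = 0.0135833.
While 4% of the post-interest balance exceeds $15.00, each month B ← (B·(1+r))·(1 − 0.04), i.e. B shrinks by the factor (1+r)·0.96 = 0.97304.
This holds for months 1–50. Entering month 51 the balance is $369.75; 4% of the post-interest balance is now below $15.00, so the flat $15.00 minimum applies from here.
From month 51 a fixed $15.00 at rate r clears $369.75 in 31 more payments. Total: 50 + 31 = 81 months.

81 months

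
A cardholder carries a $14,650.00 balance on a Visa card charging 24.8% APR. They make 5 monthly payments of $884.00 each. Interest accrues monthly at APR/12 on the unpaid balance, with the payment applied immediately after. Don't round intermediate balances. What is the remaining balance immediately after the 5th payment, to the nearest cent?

Monthly rate r = 24.8%/12 = 2.06667% = 0.0206667.
Each month: B ← B·(1+r) − $884.00.
Month 1: interest $302.77; balance after payment $14,068.77.
Month 2: interest $290.75; balance after payment $13,475.52.
Month 3: interest $278.49; balance after payment $12,870.02.
Month 4: interest $265.98; balance after payment $12,252.00.
Month 5: interest $253.21; balance after payment $11,621.20.

$11,621.20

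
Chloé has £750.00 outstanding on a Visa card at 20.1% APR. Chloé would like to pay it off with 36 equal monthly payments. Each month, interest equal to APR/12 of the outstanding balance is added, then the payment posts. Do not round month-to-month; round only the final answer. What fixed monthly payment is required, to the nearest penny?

£27.91

Monthly rate r = 20.1%/12 = 1.675% = 0.01675.
Level-payment amortization: P = B₀·r / (1 − (1+r)^(−n)) = 750.00·0.01675 / (1 − 1.01675^(−36)).
Denominator 1 − (1+r)^(−36) = 0.450092705.
P = 12.5625 / 0.450092705 ≈ 27.91.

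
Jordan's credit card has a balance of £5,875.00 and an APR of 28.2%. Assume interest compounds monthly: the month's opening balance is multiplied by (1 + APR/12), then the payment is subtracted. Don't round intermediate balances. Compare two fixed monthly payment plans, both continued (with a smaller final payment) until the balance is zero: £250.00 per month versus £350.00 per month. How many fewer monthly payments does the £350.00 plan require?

Monthly rate r = 28.2%/12 = 2.35% = 0.0235.
At £250.00/mo: n = ⌈−ln(1 − rB₀/P)/ln(1+r)⌉ = 35 payments (last £148.84); total interest = total paid − £5,875.00 = £2,773.84.
At £350.00/mo: 22 payments (last £209.69); total interest £1,684.69.
Payments saved = 35 − 22 = 13.

13 fewer payments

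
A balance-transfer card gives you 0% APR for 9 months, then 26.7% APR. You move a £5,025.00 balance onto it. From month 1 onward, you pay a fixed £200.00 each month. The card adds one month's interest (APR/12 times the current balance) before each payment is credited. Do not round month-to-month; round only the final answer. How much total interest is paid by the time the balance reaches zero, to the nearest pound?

£814

Promo months 1–9 at r₀ = 0%/12 = 0; months 10+ at r₁ = 26.7%/12 = 0.02225.
After month 9 (no interest yet): B = £5,025.00 − 9·£200.00 = £3,225.00.
Then at r₁ with £200.00/mo: n₂ = −ln(1 − r₁·B/P)/ln(1+r₁) ≈ 20.19 → 21 more payments.
Total paid = 29·£200.00 + £39.09 = £5,839.09; interest = £5,839.09 − £5,025.00 = £814.09.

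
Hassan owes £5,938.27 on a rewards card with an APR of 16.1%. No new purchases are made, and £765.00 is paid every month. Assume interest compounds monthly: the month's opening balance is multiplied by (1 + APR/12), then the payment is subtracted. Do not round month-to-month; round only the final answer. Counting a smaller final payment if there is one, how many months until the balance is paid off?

9 payments

Monthly rate r = 16.1%/12 = 1.34167% = 0.0134167.
Recurrence: B ← B·(1+r) − £765.00.
Month 1: interest £79.67; balance after payment £5,252.94.
Month 2: interest £70.48; balance after payment £4,558.42.
Closed form: n = −ln(1 − rB₀/P)/ln(1+r) = −ln(0.89585)/ln(1.01342) ≈ 8.252, so the balance reaches zero during payment 9.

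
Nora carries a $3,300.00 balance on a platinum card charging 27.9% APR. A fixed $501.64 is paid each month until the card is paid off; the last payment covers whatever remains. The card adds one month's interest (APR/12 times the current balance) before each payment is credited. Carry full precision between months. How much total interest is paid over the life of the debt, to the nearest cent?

$323.94

Monthly rate r = 27.9%/12 = 2.325% = 0.02325.
Payoff takes n = ⌈−ln(1 − rB₀/P)/ln(1+r)⌉ = ⌈7.222⌉ = 8 payments; the last is $112.46.
Total paid = 7·$501.64 + $112.46 = $3,623.94.
Total interest = total paid − principal = $3,623.94 − $3,300.00 = $323.94.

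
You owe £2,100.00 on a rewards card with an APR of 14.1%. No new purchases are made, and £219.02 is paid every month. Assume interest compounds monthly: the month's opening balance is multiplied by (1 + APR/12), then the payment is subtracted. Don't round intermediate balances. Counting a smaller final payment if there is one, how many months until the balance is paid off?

Monthly rate r = 14.1%/12 = 1.175% = 0.01175.
Recurrence: B ← B·(1+r) − £219.02.
Month 1: interest £24.68; balance after payment £1,905.66.
Month 2: interest £22.39; balance after payment £1,709.03.
Closed form: n = −ln(1 − rB₀/P)/ln(1+r) = −ln(0.88734)/ln(1.01175) ≈ 10.232, so the balance reaches zero during payment 11.

11 payments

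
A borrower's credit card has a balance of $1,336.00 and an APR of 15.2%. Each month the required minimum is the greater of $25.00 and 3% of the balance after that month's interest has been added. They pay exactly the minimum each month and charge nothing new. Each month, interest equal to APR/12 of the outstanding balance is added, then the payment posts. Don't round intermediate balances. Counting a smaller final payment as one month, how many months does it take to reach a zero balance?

70 months

Monthly rate r = 15.2%/12 = 1.26667% = 0.0126667.
While 3% of the post-interest balance exceeds $25.00, each month B ← (B·(1+r))·(1 − 0.03), i.e. B shrinks by the factor (1+r)·0.97 = 0.98229.
This holds for months 1–28. Entering month 29 the balance is $809.99; 3% of the post-interest balance is now below $25.00, so the flat $25.00 minimum applies from here.
From month 29 a fixed $25.00 at rate r clears $809.99 in 42 more payments. Total: 28 + 42 = 70 months.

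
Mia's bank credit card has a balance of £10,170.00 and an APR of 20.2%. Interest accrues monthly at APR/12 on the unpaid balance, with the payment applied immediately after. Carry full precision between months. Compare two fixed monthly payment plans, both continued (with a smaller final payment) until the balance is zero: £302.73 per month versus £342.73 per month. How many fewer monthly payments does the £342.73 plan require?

8 fewer payments

Monthly rate r = 20.2%/12 = 1.68333% = 0.0168333.
At £302.73/mo: n = ⌈−ln(1 − rB₀/P)/ln(1+r)⌉ = 50 payments (last £283.07); total interest = total paid − £10,170.00 = £4,946.84.
At £342.73/mo: 42 payments (last £159.49); total interest £4,041.42.
Payments saved = 50 − 42 = 8.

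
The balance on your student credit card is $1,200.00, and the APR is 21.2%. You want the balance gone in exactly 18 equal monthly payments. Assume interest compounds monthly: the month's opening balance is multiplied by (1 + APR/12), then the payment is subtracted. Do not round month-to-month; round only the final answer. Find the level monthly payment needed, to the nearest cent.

$78.41

Monthly rate r = 21.2%/12 = 1.76667% = 0.0176667.
Level-payment amortization: P = B₀·r / (1 − (1+r)^(−n)) = 1200.00·0.0176667 / (1 − 1.01767^(−18)).
Denominator 1 − (1+r)^(−18) = 0.270374326.
P = 21.2 / 0.270374326 ≈ 78.41.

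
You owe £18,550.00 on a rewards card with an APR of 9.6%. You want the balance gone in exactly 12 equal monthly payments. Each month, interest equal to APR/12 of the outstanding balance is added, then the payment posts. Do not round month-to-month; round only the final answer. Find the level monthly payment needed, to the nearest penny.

Monthly rate r = 9.6%/12 = 0.8% = 0.008.
Level-payment amortization: P = B₀·r / (1 − (1+r)^(−n)) = 18550.00·0.008 / (1 − 1.008^(−12)).
Denominator 1 − (1+r)^(−12) = 0.0911889169.
P = 148.4 / 0.0911889169 ≈ 1627.39.

£1,627.39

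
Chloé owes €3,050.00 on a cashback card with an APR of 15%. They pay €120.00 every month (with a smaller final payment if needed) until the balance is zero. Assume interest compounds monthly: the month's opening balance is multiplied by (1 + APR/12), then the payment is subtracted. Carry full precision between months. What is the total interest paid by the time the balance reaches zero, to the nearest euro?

€643

Monthly rate r = 15%/12 = 1.25% = 0.0125.
Payoff takes n = ⌈−ln(1 − rB₀/P)/ln(1+r)⌉ = ⌈30.775⌉ = 31 payments; the last is €93.08.
Total paid = 30·€120.00 + €93.08 = €3,693.08.
Total interest = total paid − principal = €3,693.08 − €3,050.00 = €643.08.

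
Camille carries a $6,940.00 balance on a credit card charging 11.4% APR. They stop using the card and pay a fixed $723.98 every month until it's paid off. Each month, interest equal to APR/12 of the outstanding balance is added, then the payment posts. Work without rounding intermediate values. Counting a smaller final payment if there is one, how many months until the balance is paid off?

11 months

Monthly rate r = 11.4%/12 = 0.95% = 0.0095.
Recurrence: B ← B·(1+r) − $723.98.
Month 1: interest $65.93; balance after payment $6,281.95.
Month 2: interest $59.68; balance after payment $5,617.65.
Closed form: n = −ln(1 − rB₀/P)/ln(1+r) = −ln(0.90893)/ln(1.0095) ≈ 10.098, so the balance reaches zero during payment 11.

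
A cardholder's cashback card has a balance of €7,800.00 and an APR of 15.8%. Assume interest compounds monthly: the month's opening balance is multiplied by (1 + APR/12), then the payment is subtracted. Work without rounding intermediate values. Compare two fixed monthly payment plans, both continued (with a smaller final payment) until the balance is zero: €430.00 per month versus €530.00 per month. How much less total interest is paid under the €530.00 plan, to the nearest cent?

Monthly rate r = 15.8%/12 = 1.31667% = 0.0131667.
At €430.00/mo: n = ⌈−ln(1 − rB₀/P)/ln(1+r)⌉ = 21 payments (last €371.57); total interest = total paid − €7,800.00 = €1,171.57.
At €530.00/mo: 17 payments (last €247.97); total interest €927.97.
Interest saved = €1,171.57 − €927.97 = €243.60.

€243.60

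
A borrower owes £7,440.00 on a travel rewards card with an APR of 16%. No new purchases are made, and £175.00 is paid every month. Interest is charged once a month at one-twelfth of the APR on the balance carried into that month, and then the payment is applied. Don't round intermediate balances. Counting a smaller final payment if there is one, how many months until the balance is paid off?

Monthly rate r = 16%/12 = 1.33333% = 0.0133333.
Recurrence: B ← B·(1+r) − £175.00.
Month 1: interest £99.20; balance after payment £7,364.20.
Month 2: interest £98.19; balance after payment £7,287.39.
Closed form: n = −ln(1 − rB₀/P)/ln(1+r) = −ln(0.43314)/ln(1.01333) ≈ 63.169, so the balance reaches zero during payment 64.

64 months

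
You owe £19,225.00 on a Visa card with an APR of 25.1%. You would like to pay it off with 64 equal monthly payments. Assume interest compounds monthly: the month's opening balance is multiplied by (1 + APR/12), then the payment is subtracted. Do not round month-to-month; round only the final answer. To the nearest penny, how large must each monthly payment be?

Monthly rate r = 25.1%/12 = 2.09167% = 0.0209167.
Level-payment amortization: P = B₀·r / (1 − (1+r)^(−n)) = 19225.00·0.0209167 / (1 − 1.02092^(−64)).
Denominator 1 − (1+r)^(−64) = 0.734159469.
P = 402.123 / 0.734159469 ≈ 547.73.

£547.73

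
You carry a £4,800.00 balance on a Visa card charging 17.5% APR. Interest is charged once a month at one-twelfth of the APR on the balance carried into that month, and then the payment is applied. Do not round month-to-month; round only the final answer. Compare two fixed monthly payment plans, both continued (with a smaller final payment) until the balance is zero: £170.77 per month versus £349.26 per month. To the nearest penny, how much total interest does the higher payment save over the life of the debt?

£825.56

Monthly rate r = 17.5%/12 = 1.45833% = 0.0145833.
At £170.77/mo: n = ⌈−ln(1 − rB₀/P)/ln(1+r)⌉ = 37 payments (last £74.24); total interest = total paid − £4,800.00 = £1,421.96.
At £349.26/mo: 16 payments (last £157.50); total interest £596.40.
Interest saved = £1,421.96 − £596.40 = £825.56.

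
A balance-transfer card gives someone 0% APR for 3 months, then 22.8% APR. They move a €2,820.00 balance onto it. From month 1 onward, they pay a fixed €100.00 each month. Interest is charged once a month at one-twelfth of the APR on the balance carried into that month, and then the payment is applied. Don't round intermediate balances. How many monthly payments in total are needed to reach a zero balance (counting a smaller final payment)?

38 payments

Promo months 1–3 at r₀ = 0%/12 = 0; months 4+ at r₁ = 22.8%/12 = 0.019.
After month 3 (no interest yet): B = €2,820.00 − 3·€100.00 = €2,520.00.
Then at r₁ with €100.00/mo: n₂ = −ln(1 − r₁·B/P)/ln(1+r₁) ≈ 34.62 → 35 more payments.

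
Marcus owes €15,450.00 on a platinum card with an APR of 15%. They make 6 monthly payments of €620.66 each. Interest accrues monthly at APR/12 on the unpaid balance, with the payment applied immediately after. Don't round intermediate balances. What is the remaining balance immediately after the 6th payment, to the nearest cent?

Monthly rate r = 15%/12 = 1.25% = 0.0125.
Each month: B ← B·(1+r) − €620.66.
Month 1: interest €193.12; balance after payment €15,022.47.
Month 2: interest €187.78; balance after payment €14,589.59.
Month 3: interest €182.37; balance after payment €14,151.30.
Month 4: interest €176.89; balance after payment €13,707.53.
Month 5: interest €171.34; balance after payment €13,258.21.
Month 6: interest €165.73; balance after payment €12,803.28.

€12,803.28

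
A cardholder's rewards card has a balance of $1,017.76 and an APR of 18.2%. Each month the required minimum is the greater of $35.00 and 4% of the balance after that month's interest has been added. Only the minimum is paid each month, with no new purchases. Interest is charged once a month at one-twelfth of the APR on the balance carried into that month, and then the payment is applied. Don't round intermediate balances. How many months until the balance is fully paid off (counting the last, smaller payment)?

38 months

Monthly rate r = 18.2%/12 = 1.51667% = 0.0151667.
While 4% of the post-interest balance exceeds $35.00, each month B ← (B·(1+r))·(1 − 0.04), i.e. B shrinks by the factor (1+r)·0.96 = 0.97456.
This holds for months 1–7. Entering month 8 the balance is $849.78; 4% of the post-interest balance is now below $35.00, so the flat $35.00 minimum applies from here.
From month 8 a fixed $35.00 at rate r clears $849.78 in 31 more payments. Total: 7 + 31 = 38 months.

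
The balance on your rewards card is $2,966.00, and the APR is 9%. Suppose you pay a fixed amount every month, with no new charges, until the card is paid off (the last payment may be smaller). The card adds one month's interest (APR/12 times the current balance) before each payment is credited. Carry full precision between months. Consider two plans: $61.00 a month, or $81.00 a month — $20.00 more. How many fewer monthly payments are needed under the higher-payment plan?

18 fewer payments

Monthly rate r = 9%/12 = 0.75% = 0.0075.
At $61.00/mo: n = ⌈−ln(1 − rB₀/P)/ln(1+r)⌉ = 61 payments (last $43.26); total interest = total paid − $2,966.00 = $737.26.
At $81.00/mo: 43 payments (last $78.58); total interest $514.58.
Payments saved = 61 − 43 = 18.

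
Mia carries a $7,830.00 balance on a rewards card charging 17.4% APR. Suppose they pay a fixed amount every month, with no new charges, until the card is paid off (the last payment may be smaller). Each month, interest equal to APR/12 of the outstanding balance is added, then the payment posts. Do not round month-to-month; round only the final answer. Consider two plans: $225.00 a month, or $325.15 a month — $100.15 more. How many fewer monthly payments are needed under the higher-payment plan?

Monthly rate r = 17.4%/12 = 1.45% = 0.0145.
At $225.00/mo: n = ⌈−ln(1 − rB₀/P)/ln(1+r)⌉ = 49 payments (last $178.25); total interest = total paid − $7,830.00 = $3,148.25.
At $325.15/mo: 30 payments (last $272.20); total interest $1,871.55.
Payments saved = 49 − 30 = 19.

19 fewer payments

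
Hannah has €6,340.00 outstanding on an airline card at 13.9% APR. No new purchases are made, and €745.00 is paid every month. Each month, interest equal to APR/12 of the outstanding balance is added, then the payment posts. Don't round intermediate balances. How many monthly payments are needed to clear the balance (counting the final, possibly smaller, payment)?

10 months

Monthly rate r = 13.9%/12 = 1.15833% = 0.0115833.
Recurrence: B ← B·(1+r) − €745.00.
Month 1: interest €73.44; balance after payment €5,668.44.
Month 2: interest €65.66; balance after payment €4,989.10.
Closed form: n = −ln(1 − rB₀/P)/ln(1+r) = −ln(0.90143)/ln(1.01158) ≈ 9.011, so the balance reaches zero during payment 10.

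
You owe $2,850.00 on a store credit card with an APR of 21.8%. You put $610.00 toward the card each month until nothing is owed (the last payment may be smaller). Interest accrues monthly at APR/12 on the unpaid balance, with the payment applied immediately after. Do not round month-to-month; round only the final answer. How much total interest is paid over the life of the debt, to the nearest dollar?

$156

Monthly rate r = 21.8%/12 = 1.81667% = 0.0181667.
Payoff takes n = ⌈−ln(1 − rB₀/P)/ln(1+r)⌉ = ⌈4.927⌉ = 5 payments; the last is $565.61.
Total paid = 4·$610.00 + $565.61 = $3,005.61.
Total interest = total paid − principal = $3,005.61 − $2,850.00 = $155.61.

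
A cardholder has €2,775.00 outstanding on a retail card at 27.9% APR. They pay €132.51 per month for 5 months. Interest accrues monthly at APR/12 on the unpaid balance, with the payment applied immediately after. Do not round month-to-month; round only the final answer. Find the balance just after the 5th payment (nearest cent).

€2,418.86

Monthly rate r = 27.9%/12 = 2.325% = 0.02325.
Each month: B ← B·(1+r) − €132.51.
Month 1: interest €64.52; balance after payment €2,707.01.
Month 2: interest €62.94; balance after payment €2,637.44.
Month 3: interest €61.32; balance after payment €2,566.25.
Month 4: interest €59.67; balance after payment €2,493.40.
Month 5: interest €57.97; balance after payment €2,418.86.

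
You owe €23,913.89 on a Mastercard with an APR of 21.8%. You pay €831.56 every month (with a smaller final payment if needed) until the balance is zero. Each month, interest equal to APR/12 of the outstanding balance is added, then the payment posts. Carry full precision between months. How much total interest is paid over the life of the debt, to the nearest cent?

Monthly rate r = 21.8%/12 = 1.81667% = 0.0181667.
Payoff takes n = ⌈−ln(1 − rB₀/P)/ln(1+r)⌉ = ⌈41.050⌉ = 42 payments; the last is €42.18.
Total paid = 41·€831.56 + €42.18 = €34,136.14.
Total interest = total paid − principal = €34,136.14 − €23,913.89 = €10,222.25.

€10,222.25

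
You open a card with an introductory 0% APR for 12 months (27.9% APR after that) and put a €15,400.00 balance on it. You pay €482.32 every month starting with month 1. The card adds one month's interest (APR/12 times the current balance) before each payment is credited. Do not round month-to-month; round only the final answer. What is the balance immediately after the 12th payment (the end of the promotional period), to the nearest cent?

€9,612.16

Promo months 1–12 at r₀ = 0%/12 = 0; months 13+ at r₁ = 27.9%/12 = 0.02325.
After month 12 (no interest yet): B = €15,400.00 − 12·€482.32 = €9,612.16.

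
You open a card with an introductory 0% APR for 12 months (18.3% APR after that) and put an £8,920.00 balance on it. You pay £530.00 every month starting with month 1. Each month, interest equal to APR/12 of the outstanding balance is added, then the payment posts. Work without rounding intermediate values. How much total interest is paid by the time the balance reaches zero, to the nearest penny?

Promo months 1–12 at r₀ = 0%/12 = 0; months 13+ at r₁ = 18.3%/12 = 0.01525.
After month 12 (no interest yet): B = £8,920.00 − 12·£530.00 = £2,560.00.
Then at r₁ with £530.00/mo: n₂ = −ln(1 − r₁·B/P)/ln(1+r₁) ≈ 5.06 → 6 more payments.
Total paid = 17·£530.00 + £29.62 = £9,039.62; interest = £9,039.62 − £8,920.00 = £119.62.

£119.62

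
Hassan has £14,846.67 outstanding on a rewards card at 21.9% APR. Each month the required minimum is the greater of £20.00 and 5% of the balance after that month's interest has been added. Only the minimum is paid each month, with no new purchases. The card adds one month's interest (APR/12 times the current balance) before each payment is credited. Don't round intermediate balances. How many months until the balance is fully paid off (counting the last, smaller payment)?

134 months

Monthly rate r = 21.9%/12 = 1.825% = 0.01825.
While 5% of the post-interest balance exceeds £20.00, each month B ← (B·(1+r))·(1 − 0.05), i.e. B shrinks by the factor (1+r)·0.95 = 0.96734.
This holds for months 1–110. Entering month 111 the balance is £384.78; 5% of the post-interest balance is now below £20.00, so the flat £20.00 minimum applies from here.
From month 111 a fixed £20.00 at rate r clears £384.78 in 24 more payments. Total: 110 + 24 = 134 months.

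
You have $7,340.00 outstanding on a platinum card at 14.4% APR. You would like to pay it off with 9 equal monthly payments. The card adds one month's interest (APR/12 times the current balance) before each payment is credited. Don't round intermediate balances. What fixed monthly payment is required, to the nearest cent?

$865.27

Monthly rate r = 14.4%/12 = 1.2% = 0.012.
Level-payment amortization: P = B₀·r / (1 − (1+r)^(−n)) = 7340.00·0.012 / (1 − 1.012^(−9)).
Denominator 1 − (1+r)^(−9) = 0.101795167.
P = 88.08 / 0.101795167 ≈ 865.27.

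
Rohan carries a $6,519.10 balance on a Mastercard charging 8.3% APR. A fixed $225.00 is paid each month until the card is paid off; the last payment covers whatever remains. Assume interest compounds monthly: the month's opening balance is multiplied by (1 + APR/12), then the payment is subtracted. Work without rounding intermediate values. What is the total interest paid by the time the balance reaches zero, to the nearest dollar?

$781

Monthly rate r = 8.3%/12 = 0.691667% = 0.00691667.
Payoff takes n = ⌈−ln(1 − rB₀/P)/ln(1+r)⌉ = ⌈32.446⌉ = 33 payments; the last is $100.56.
Total paid = 32·$225.00 + $100.56 = $7,300.56.
Total interest = total paid − principal = $7,300.56 − $6,519.10 = $781.46.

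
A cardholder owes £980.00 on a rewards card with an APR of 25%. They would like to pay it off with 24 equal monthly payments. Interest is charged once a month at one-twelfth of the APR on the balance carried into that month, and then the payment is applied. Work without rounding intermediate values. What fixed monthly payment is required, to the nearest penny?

Monthly rate r = 25%/12 = 2.08333% = 0.0208333.
Level-payment amortization: P = B₀·r / (1 − (1+r)^(−n)) = 980.00·0.0208333 / (1 − 1.02083^(−24)).
Denominator 1 − (1+r)^(−24) = 0.39034551.
P = 20.4167 / 0.39034551 ≈ 52.30.

£52.30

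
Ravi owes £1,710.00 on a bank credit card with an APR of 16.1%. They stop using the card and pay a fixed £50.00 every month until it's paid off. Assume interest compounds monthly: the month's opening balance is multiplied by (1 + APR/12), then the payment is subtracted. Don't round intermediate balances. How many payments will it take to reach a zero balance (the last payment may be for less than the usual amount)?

Monthly rate r = 16.1%/12 = 1.34167% = 0.0134167.
Recurrence: B ← B·(1+r) − £50.00.
Month 1: interest £22.94; balance after payment £1,682.94.
Month 2: interest £22.58; balance after payment £1,655.52.
Closed form: n = −ln(1 − rB₀/P)/ln(1+r) = −ln(0.54115)/ln(1.01342) ≈ 46.075, so the balance reaches zero during payment 47.

47 months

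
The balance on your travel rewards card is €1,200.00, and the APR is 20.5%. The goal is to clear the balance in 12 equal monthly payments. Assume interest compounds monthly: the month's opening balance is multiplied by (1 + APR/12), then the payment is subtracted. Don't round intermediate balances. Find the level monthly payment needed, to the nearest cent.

€111.45

Monthly rate r = 20.5%/12 = 1.70833% = 0.0170833.
Level-payment amortization: P = B₀·r / (1 − (1+r)^(−n)) = 1200.00·0.0170833 / (1 − 1.01708^(−12)).
Denominator 1 − (1+r)^(−12) = 0.183941021.
P = 20.5 / 0.183941021 ≈ 111.45.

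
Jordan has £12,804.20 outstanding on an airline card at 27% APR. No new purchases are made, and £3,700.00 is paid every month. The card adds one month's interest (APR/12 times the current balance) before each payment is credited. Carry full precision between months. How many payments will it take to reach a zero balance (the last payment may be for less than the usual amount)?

4 months

Monthly rate r = 27%/12 = 2.25% = 0.0225.
Recurrence: B ← B·(1+r) − £3,700.00.
Month 1: interest £288.09; balance after payment £9,392.29.
Month 2: interest £211.33; balance after payment £5,903.62.
Month 3: interest £132.83; balance after payment £2,336.45.
Month 4: interest £52.57; balance after payment £0.00.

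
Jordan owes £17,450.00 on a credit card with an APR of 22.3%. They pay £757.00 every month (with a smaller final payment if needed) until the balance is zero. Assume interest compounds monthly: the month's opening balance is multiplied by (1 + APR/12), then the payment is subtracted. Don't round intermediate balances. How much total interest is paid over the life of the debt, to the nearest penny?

Monthly rate r = 22.3%/12 = 1.85833% = 0.0185833.
Payoff takes n = ⌈−ln(1 − rB₀/P)/ln(1+r)⌉ = ⌈30.374⌉ = 31 payments; the last is £284.79.
Total paid = 30·£757.00 + £284.79 = £22,994.79.
Total interest = total paid − principal = £22,994.79 − £17,450.00 = £5,544.79.

£5,544.79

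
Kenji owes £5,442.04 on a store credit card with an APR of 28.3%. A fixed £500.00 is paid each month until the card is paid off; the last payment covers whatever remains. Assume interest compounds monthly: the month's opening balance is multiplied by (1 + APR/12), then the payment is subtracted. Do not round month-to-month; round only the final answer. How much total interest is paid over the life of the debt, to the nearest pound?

£922

Monthly rate r = 28.3%/12 = 2.35833% = 0.0235833.
Payoff takes n = ⌈−ln(1 − rB₀/P)/ln(1+r)⌉ = ⌈12.726⌉ = 13 payments; the last is £364.06.
Total paid = 12·£500.00 + £364.06 = £6,364.06.
Total interest = total paid − principal = £6,364.06 − £5,442.04 = £922.02.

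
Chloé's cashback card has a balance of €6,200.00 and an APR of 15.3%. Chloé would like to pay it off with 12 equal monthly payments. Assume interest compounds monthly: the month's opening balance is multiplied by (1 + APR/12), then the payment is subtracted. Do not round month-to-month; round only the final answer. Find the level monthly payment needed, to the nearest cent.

Monthly rate r = 15.3%/12 = 1.275% = 0.01275.
Level-payment amortization: P = B₀·r / (1 − (1+r)^(−n)) = 6200.00·0.01275 / (1 − 1.01275^(−12)).
Denominator 1 − (1+r)^(−12) = 0.141039926.
P = 79.05 / 0.141039926 ≈ 560.48.

€560.48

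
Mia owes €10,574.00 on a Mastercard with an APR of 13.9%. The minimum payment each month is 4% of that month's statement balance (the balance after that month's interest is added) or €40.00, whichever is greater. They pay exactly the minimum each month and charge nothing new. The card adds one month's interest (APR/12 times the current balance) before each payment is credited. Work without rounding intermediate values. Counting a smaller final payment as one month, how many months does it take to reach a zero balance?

Monthly rate r = 13.9%/12 = 1.15833% = 0.0115833.
While 4% of the post-interest balance exceeds €40.00, each month B ← (B·(1+r))·(1 − 0.04), i.e. B shrinks by the factor (1+r)·0.96 = 0.97112.
This holds for months 1–81. Entering month 82 the balance is €984.79; 4% of the post-interest balance is now below €40.00, so the flat €40.00 minimum applies from here.
From month 82 a fixed €40.00 at rate r clears €984.79 in 30 more payments. Total: 81 + 30 = 111 months.

111 months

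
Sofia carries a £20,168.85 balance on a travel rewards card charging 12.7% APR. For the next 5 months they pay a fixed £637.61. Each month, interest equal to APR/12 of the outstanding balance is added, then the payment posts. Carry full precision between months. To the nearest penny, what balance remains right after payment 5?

Monthly rate r = 12.7%/12 = 1.05833% = 0.0105833.
Each month: B ← B·(1+r) − £637.61.
Month 1: interest £213.45; balance after payment £19,744.69.
Month 2: interest £208.96; balance after payment £19,316.05.
Month 3: interest £204.43; balance after payment £18,882.87.
Month 4: interest £199.84; balance after payment £18,445.10.
Month 5: interest £195.21; balance after payment £18,002.70.

£18,002.70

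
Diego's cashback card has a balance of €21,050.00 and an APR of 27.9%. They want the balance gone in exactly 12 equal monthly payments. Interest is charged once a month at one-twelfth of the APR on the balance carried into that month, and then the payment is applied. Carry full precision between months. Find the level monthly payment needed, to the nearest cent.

€2,030.42

Monthly rate r = 27.9%/12 = 2.325% = 0.02325.
Level-payment amortization: P = B₀·r / (1 − (1+r)^(−n)) = 21050.00·0.02325 / (1 − 1.02325^(−12)).
Denominator 1 − (1+r)^(−12) = 0.241039873.
P = 489.413 / 0.241039873 ≈ 2030.42.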